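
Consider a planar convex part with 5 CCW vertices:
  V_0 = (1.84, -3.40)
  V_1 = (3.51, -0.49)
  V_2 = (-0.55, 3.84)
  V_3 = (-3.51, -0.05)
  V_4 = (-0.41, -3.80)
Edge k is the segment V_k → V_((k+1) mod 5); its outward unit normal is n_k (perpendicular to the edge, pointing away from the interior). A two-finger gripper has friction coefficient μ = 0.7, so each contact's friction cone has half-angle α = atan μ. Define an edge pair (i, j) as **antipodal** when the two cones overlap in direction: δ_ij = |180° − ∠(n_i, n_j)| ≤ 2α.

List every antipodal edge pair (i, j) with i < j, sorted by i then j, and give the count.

count = 5; pairs: (0,2), (0,3), (1,3), (1,4), (2,4)

α = atan 0.7 = 34.99°;  2α = 69.98°
n_0 = (+0.8673, -0.4977)
n_1 = (+0.7295, +0.6840)
n_2 = (-0.7958, +0.6055)
n_3 = (-0.7707, -0.6371)
n_4 = (+0.1750, -0.9846)
  (0,1): δ = 106.99°  ·
  (0,2): δ = 7.42°  ✓
  (0,3): δ = 69.43°  ✓
  (0,4): δ = 129.93°  ·
  (1,2): δ = 80.43°  ·
  (1,3): δ = 3.58°  ✓
  (1,4): δ = 56.92°  ✓
  (2,3): δ = 103.15°  ·
  (2,4): δ = 42.65°  ✓
  (3,4): δ = 119.50°  ·
antipodal pairs: 5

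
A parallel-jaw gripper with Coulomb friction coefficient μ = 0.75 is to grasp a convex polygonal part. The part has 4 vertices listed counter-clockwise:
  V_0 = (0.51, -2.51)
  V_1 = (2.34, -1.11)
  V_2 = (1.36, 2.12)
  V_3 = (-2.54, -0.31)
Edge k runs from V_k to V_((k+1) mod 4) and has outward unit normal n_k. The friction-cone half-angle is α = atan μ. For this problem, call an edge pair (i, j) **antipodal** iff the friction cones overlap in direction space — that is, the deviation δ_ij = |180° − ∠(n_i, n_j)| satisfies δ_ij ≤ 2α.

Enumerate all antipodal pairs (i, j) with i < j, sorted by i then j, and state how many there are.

count = 3; pairs: (0,2), (1,3), (2,3)

α = atan 0.75 = 36.87°;  2α = 73.74°
n_0 = (+0.6076, -0.7942)
n_1 = (+0.9569, +0.2903)
n_2 = (-0.5288, +0.8487)
n_3 = (-0.5850, -0.8110)
  (0,1): δ = 110.54°  ·
  (0,2): δ = 5.49°  ✓
  (0,3): δ = 106.78°  ·
  (1,2): δ = 74.95°  ·
  (1,3): δ = 37.32°  ✓
  (2,3): δ = 67.73°  ✓
antipodal pairs: 3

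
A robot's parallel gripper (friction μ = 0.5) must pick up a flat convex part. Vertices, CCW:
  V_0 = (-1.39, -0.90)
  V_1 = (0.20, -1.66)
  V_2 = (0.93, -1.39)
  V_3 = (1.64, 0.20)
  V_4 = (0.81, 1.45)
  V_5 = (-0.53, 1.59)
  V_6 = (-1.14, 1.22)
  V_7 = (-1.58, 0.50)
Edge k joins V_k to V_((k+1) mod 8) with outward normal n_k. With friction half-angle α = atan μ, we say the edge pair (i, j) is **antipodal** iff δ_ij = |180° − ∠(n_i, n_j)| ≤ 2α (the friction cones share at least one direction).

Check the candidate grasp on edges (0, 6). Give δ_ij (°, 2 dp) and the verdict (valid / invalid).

α = atan 0.5 = 26.57°;  2α = 53.13°
edge 0: e_0 = (+1.59, -0.76);  n_0 = (-0.4313, -0.9022)
edge 6: e_6 = (-0.44, -0.72);  n_6 = (-0.8533, +0.5215)
∠(n_0, n_6) = 95.88°
δ = |180° − 95.88°| = 84.12°
84.12° > 2α = 53.13°  →  invalid

δ = 84.12°, invalid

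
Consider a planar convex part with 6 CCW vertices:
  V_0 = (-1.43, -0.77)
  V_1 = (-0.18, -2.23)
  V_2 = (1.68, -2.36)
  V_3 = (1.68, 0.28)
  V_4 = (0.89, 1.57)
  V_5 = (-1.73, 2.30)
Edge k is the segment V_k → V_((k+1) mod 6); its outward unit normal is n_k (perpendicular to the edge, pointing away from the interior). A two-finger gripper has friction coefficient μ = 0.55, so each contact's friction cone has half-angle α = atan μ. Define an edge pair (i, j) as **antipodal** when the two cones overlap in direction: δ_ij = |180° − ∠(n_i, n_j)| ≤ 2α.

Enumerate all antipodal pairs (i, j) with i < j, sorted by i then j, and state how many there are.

count = 7; pairs: (0,2), (0,3), (0,4), (1,3), (1,4), (2,5), (3,5)

α = atan 0.55 = 28.81°;  2α = 57.62°
n_0 = (-0.7596, -0.6504)
n_1 = (-0.0697, -0.9976)
n_2 = (+1.0000, -0.0000)
n_3 = (+0.8528, +0.5223)
n_4 = (+0.2684, +0.9633)
n_5 = (-0.9953, -0.0973)
  (0,1): δ = 134.57°  ·
  (0,2): δ = 40.57°  ✓
  (0,3): δ = 9.09°  ✓
  (0,4): δ = 33.86°  ✓
  (0,5): δ = 145.01°  ·
  (1,2): δ = 86.00°  ·
  (1,3): δ = 54.52°  ✓
  (1,4): δ = 11.57°  ✓
  (1,5): δ = 99.58°  ·
  (2,3): δ = 148.52°  ·
  (2,4): δ = 105.57°  ·
  (2,5): δ = 5.58°  ✓
  (3,4): δ = 137.05°  ·
  (3,5): δ = 25.90°  ✓
  (4,5): δ = 68.85°  ·
antipodal pairs: 7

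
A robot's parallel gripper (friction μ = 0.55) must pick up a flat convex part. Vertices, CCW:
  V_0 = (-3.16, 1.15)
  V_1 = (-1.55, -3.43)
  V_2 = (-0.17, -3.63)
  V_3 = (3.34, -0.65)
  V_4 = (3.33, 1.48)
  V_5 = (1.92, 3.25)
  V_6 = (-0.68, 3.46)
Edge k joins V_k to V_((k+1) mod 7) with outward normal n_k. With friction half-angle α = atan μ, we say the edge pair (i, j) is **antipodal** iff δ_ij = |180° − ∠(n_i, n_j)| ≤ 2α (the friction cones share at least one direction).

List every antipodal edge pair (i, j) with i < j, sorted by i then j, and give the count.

α = atan 0.55 = 28.81°;  2α = 57.62°
n_0 = (-0.9434, -0.3316)
n_1 = (-0.1434, -0.9897)
n_2 = (+0.6472, -0.7623)
n_3 = (+1.0000, +0.0047)
n_4 = (+0.7822, +0.6231)
n_5 = (+0.0805, +0.9968)
n_6 = (-0.6816, +0.7317)
  (0,1): δ = 117.61°  ·
  (0,2): δ = 69.04°  ·
  (0,3): δ = 19.10°  ✓
  (0,4): δ = 19.17°  ✓
  (0,5): δ = 66.01°  ·
  (0,6): δ = 113.60°  ·
  (1,2): δ = 131.42°  ·
  (1,3): δ = 81.48°  ·
  (1,4): δ = 43.21°  ✓
  (1,5): δ = 3.63°  ✓
  (1,6): δ = 51.21°  ✓
  (2,3): δ = 130.06°  ·
  (2,4): δ = 91.79°  ·
  (2,5): δ = 44.95°  ✓
  (2,6): δ = 2.64°  ✓
  (3,4): δ = 141.73°  ·
  (3,5): δ = 94.89°  ·
  (3,6): δ = 47.30°  ✓
  (4,5): δ = 133.16°  ·
  (4,6): δ = 85.57°  ·
  (5,6): δ = 132.41°  ·
antipodal pairs: 8

count = 8; pairs: (0,3), (0,4), (1,4), (1,5), (1,6), (2,5), (2,6), (3,6)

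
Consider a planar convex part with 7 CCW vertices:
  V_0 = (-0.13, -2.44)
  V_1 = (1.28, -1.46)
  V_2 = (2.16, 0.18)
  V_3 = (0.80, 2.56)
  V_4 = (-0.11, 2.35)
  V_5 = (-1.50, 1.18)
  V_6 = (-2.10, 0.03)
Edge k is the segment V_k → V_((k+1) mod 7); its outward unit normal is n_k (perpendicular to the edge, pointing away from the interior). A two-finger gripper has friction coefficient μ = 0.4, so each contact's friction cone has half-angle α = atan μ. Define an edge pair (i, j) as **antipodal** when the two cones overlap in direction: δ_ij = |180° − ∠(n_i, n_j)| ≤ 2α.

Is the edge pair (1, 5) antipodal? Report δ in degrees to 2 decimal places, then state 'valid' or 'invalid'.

α = atan 0.4 = 21.80°;  2α = 43.60°
edge 1: e_1 = (+0.88, +1.64);  n_1 = (+0.8812, -0.4728)
edge 5: e_5 = (-0.60, -1.15);  n_5 = (-0.8866, +0.4626)
∠(n_1, n_5) = 179.34°
δ = |180° − 179.34°| = 0.66°
0.66° ≤ 2α = 43.60°  →  valid

δ = 0.66°, valid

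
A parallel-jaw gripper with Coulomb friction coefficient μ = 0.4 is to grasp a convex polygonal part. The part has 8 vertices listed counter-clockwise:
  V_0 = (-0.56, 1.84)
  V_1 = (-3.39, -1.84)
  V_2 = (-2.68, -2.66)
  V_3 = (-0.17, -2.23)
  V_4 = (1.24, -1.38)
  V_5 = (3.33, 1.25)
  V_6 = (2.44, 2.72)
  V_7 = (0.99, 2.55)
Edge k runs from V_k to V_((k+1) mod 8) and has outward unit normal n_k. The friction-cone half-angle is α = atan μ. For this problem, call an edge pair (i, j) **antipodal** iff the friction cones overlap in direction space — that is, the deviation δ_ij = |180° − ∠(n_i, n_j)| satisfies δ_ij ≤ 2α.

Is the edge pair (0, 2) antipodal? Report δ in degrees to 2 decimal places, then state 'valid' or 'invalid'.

α = atan 0.4 = 21.80°;  2α = 43.60°
edge 0: e_0 = (-2.83, -3.68);  n_0 = (-0.7927, +0.6096)
edge 2: e_2 = (+2.51, +0.43);  n_2 = (+0.1689, -0.9856)
∠(n_0, n_2) = 137.28°
δ = |180° − 137.28°| = 42.72°
42.72° ≤ 2α = 43.60°  →  valid

δ = 42.72°, valid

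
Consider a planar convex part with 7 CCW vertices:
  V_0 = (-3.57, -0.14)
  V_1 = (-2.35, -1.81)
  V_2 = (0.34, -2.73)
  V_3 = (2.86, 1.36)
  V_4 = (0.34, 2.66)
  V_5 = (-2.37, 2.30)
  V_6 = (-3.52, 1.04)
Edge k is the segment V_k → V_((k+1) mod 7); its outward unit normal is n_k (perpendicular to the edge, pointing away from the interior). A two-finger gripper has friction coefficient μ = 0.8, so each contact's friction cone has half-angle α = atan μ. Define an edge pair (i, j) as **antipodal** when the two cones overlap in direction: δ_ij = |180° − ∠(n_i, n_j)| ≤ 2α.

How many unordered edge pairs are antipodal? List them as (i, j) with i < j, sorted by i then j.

α = atan 0.8 = 38.66°;  2α = 77.32°
n_0 = (-0.8075, -0.5899)
n_1 = (-0.3236, -0.9462)
n_2 = (+0.8514, -0.5246)
n_3 = (+0.4585, +0.8887)
n_4 = (-0.1317, +0.9913)
n_5 = (-0.7386, +0.6741)
n_6 = (-0.9991, +0.0423)
  (0,1): δ = 145.03°  ·
  (0,2): δ = 67.79°  ✓
  (0,3): δ = 26.56°  ✓
  (0,4): δ = 61.42°  ✓
  (0,5): δ = 101.46°  ·
  (0,6): δ = 141.42°  ·
  (1,2): δ = 102.76°  ·
  (1,3): δ = 8.41°  ✓
  (1,4): δ = 26.45°  ✓
  (1,5): δ = 66.49°  ✓
  (1,6): δ = 106.45°  ·
  (2,3): δ = 85.65°  ·
  (2,4): δ = 50.79°  ✓
  (2,5): δ = 10.75°  ✓
  (2,6): δ = 29.21°  ✓
  (3,4): δ = 145.15°  ·
  (3,5): δ = 105.10°  ·
  (3,6): δ = 65.14°  ✓
  (4,5): δ = 139.95°  ·
  (4,6): δ = 99.99°  ·
  (5,6): δ = 140.04°  ·
antipodal pairs: 10

count = 10; pairs: (0,2), (0,3), (0,4), (1,3), (1,4), (1,5), (2,4), (2,5), (2,6), (3,6)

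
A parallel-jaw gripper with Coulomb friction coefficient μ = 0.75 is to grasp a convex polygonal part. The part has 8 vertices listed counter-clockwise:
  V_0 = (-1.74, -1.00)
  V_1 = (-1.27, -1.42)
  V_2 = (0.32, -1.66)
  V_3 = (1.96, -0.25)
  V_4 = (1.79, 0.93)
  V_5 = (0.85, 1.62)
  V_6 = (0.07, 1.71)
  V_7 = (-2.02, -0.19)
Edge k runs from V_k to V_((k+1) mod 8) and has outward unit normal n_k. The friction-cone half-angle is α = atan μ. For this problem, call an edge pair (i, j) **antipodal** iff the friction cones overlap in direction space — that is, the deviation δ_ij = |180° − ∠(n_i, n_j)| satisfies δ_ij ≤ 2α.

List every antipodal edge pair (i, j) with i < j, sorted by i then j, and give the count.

α = atan 0.75 = 36.87°;  2α = 73.74°
n_0 = (-0.6663, -0.7457)
n_1 = (-0.1493, -0.9888)
n_2 = (+0.6519, -0.7583)
n_3 = (+0.9898, +0.1426)
n_4 = (+0.5917, +0.8061)
n_5 = (+0.1146, +0.9934)
n_6 = (-0.6727, +0.7399)
n_7 = (-0.9451, -0.3267)
  (0,1): δ = 146.80°  ·
  (0,2): δ = 97.53°  ·
  (0,3): δ = 40.02°  ✓
  (0,4): δ = 5.50°  ✓
  (0,5): δ = 35.20°  ✓
  (0,6): δ = 84.06°  ·
  (0,7): δ = 150.85°  ·
  (1,2): δ = 130.73°  ·
  (1,3): δ = 73.22°  ✓
  (1,4): δ = 27.70°  ✓
  (1,5): δ = 2.00°  ✓
  (1,6): δ = 50.86°  ✓
  (1,7): δ = 117.65°  ·
  (2,3): δ = 122.49°  ·
  (2,4): δ = 76.97°  ·
  (2,5): δ = 47.27°  ✓
  (2,6): δ = 1.59°  ✓
  (2,7): δ = 68.38°  ✓
  (3,4): δ = 134.48°  ·
  (3,5): δ = 104.78°  ·
  (3,6): δ = 55.92°  ✓
  (3,7): δ = 10.87°  ✓
  (4,5): δ = 150.30°  ·
  (4,6): δ = 101.45°  ·
  (4,7): δ = 34.65°  ✓
  (5,6): δ = 131.14°  ·
  (5,7): δ = 64.35°  ✓
  (6,7): δ = 113.20°  ·
antipodal pairs: 14

count = 14; pairs: (0,3), (0,4), (0,5), (1,3), (1,4), (1,5), (1,6), (2,5), (2,6), (2,7), (3,6), (3,7), (4,7), (5,7)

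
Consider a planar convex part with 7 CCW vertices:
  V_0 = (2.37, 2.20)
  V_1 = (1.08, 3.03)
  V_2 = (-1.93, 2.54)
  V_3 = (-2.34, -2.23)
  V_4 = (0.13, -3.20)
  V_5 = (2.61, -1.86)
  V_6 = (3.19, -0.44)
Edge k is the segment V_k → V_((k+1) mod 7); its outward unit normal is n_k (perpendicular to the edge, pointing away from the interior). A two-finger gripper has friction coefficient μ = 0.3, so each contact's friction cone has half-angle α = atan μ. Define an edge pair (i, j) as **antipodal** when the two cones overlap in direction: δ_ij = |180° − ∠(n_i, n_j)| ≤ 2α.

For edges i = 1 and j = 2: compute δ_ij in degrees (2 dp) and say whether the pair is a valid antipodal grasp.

α = atan 0.3 = 16.70°;  2α = 33.40°
edge 1: e_1 = (-3.01, -0.49);  n_1 = (-0.1607, +0.9870)
edge 2: e_2 = (-0.41, -4.77);  n_2 = (-0.9963, +0.0856)
∠(n_1, n_2) = 75.84°
δ = |180° − 75.84°| = 104.16°
104.16° > 2α = 33.40°  →  invalid

δ = 104.16°, invalid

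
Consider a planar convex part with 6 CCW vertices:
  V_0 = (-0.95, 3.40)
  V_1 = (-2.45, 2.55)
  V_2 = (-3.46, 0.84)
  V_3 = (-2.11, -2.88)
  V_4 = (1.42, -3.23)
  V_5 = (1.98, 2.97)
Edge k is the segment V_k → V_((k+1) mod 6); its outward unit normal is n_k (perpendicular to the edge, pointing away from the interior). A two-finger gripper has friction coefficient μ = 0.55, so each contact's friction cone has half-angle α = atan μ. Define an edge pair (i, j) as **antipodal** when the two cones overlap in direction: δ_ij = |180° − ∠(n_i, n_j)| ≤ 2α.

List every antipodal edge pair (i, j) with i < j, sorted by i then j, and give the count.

α = atan 0.55 = 28.81°;  2α = 57.62°
n_0 = (-0.4930, +0.8700)
n_1 = (-0.8610, +0.5086)
n_2 = (-0.9400, -0.3411)
n_3 = (-0.0987, -0.9951)
n_4 = (+0.9959, -0.0900)
n_5 = (+0.1452, +0.9894)
  (0,1): δ = 150.11°  ·
  (0,2): δ = 99.59°  ·
  (0,3): δ = 35.20°  ✓
  (0,4): δ = 55.30°  ✓
  (0,5): δ = 142.11°  ·
  (1,2): δ = 129.49°  ·
  (1,3): δ = 65.09°  ·
  (1,4): δ = 25.41°  ✓
  (1,5): δ = 112.22°  ·
  (2,3): δ = 115.61°  ·
  (2,4): δ = 25.11°  ✓
  (2,5): δ = 61.71°  ·
  (3,4): δ = 89.50°  ·
  (3,5): δ = 2.69°  ✓
  (4,5): δ = 93.19°  ·
antipodal pairs: 5

count = 5; pairs: (0,3), (0,4), (1,4), (2,4), (3,5)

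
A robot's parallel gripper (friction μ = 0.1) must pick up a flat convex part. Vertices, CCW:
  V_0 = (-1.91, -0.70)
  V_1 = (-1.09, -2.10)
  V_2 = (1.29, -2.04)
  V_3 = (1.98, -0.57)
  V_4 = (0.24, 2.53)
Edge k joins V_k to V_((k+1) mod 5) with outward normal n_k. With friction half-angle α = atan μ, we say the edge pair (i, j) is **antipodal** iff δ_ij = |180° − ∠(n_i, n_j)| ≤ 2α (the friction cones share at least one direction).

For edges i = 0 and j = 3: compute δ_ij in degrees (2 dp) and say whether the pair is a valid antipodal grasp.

δ = 1.05°, valid

α = atan 0.1 = 5.71°;  2α = 11.42°
edge 0: e_0 = (+0.82, -1.40);  n_0 = (-0.8629, -0.5054)
edge 3: e_3 = (-1.74, +3.10);  n_3 = (+0.8720, +0.4895)
∠(n_0, n_3) = 178.95°
δ = |180° − 178.95°| = 1.05°
1.05° ≤ 2α = 11.42°  →  valid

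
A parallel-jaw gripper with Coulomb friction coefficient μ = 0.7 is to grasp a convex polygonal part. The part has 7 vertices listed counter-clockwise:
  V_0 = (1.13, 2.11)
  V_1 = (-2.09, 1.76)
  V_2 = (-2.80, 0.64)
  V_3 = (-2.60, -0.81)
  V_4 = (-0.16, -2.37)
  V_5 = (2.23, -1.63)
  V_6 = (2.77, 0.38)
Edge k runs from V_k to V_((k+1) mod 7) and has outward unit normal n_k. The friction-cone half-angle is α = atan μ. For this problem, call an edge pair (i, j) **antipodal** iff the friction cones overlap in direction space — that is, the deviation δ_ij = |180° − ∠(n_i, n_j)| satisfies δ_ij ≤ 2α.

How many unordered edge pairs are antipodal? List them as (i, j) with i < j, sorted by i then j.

α = atan 0.7 = 34.99°;  2α = 69.98°
n_0 = (-0.1081, +0.9941)
n_1 = (-0.8446, +0.5354)
n_2 = (-0.9906, -0.1366)
n_3 = (-0.5387, -0.8425)
n_4 = (+0.2958, -0.9553)
n_5 = (+0.9658, -0.2595)
n_6 = (+0.7257, +0.6880)
  (0,1): δ = 128.58°  ·
  (0,2): δ = 88.35°  ·
  (0,3): δ = 38.80°  ✓
  (0,4): δ = 11.00°  ✓
  (0,5): δ = 68.76°  ✓
  (0,6): δ = 127.27°  ·
  (1,2): δ = 139.77°  ·
  (1,3): δ = 90.22°  ·
  (1,4): δ = 40.42°  ✓
  (1,5): δ = 17.33°  ✓
  (1,6): δ = 75.84°  ·
  (2,3): δ = 130.45°  ·
  (2,4): δ = 80.65°  ·
  (2,5): δ = 22.89°  ✓
  (2,6): δ = 35.62°  ✓
  (3,4): δ = 130.20°  ·
  (3,5): δ = 72.45°  ·
  (3,6): δ = 13.94°  ✓
  (4,5): δ = 122.24°  ·
  (4,6): δ = 63.73°  ✓
  (5,6): δ = 121.49°  ·
antipodal pairs: 9

count = 9; pairs: (0,3), (0,4), (0,5), (1,4), (1,5), (2,5), (2,6), (3,6), (4,6)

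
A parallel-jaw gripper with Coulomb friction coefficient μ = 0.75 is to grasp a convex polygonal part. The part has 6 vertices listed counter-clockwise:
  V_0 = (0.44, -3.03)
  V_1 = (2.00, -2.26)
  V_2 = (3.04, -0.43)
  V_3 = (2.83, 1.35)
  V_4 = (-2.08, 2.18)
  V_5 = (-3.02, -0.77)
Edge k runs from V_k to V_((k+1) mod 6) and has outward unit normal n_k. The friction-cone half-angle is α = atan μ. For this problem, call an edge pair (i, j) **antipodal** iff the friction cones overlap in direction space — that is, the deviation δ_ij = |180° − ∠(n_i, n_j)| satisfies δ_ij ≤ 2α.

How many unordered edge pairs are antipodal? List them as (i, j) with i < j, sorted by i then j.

count = 7; pairs: (0,3), (0,4), (1,3), (1,4), (2,4), (2,5), (3,5)

α = atan 0.75 = 36.87°;  2α = 73.74°
n_0 = (+0.4426, -0.8967)
n_1 = (+0.8694, -0.4941)
n_2 = (+0.9931, +0.1172)
n_3 = (+0.1667, +0.9860)
n_4 = (-0.9528, +0.3036)
n_5 = (-0.5469, -0.8372)
  (0,1): δ = 145.88°  ·
  (0,2): δ = 109.54°  ·
  (0,3): δ = 35.87°  ✓
  (0,4): δ = 46.06°  ✓
  (0,5): δ = 120.58°  ·
  (1,2): δ = 143.66°  ·
  (1,3): δ = 69.98°  ✓
  (1,4): δ = 11.94°  ✓
  (1,5): δ = 86.46°  ·
  (2,3): δ = 106.32°  ·
  (2,4): δ = 24.40°  ✓
  (2,5): δ = 50.12°  ✓
  (3,4): δ = 98.08°  ·
  (3,5): δ = 23.56°  ✓
  (4,5): δ = 105.48°  ·
antipodal pairs: 7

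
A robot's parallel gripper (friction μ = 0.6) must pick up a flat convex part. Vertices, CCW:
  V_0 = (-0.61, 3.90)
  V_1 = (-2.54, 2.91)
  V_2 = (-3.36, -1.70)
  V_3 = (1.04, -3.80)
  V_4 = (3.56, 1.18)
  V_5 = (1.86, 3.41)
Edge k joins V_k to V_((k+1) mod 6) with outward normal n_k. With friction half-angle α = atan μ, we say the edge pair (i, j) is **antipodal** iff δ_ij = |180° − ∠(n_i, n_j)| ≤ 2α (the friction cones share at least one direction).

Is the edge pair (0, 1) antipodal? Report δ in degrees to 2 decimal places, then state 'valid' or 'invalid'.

δ = 127.24°, invalid

α = atan 0.6 = 30.96°;  2α = 61.93°
edge 0: e_0 = (-1.93, -0.99);  n_0 = (-0.4564, +0.8898)
edge 1: e_1 = (-0.82, -4.61);  n_1 = (-0.9845, +0.1751)
∠(n_0, n_1) = 52.76°
δ = |180° − 52.76°| = 127.24°
127.24° > 2α = 61.93°  →  invalid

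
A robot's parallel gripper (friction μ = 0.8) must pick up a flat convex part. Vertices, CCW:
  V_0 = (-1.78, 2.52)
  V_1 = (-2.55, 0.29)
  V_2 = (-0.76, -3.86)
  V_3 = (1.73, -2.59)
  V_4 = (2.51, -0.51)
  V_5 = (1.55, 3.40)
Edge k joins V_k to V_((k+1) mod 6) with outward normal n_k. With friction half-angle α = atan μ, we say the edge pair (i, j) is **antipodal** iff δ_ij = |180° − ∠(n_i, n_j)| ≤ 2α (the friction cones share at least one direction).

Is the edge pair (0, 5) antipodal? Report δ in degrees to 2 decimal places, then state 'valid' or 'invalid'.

δ = 123.85°, invalid

α = atan 0.8 = 38.66°;  2α = 77.32°
edge 0: e_0 = (-0.77, -2.23);  n_0 = (-0.9452, +0.3264)
edge 5: e_5 = (-3.33, -0.88);  n_5 = (-0.2555, +0.9668)
∠(n_0, n_5) = 56.15°
δ = |180° − 56.15°| = 123.85°
123.85° > 2α = 77.32°  →  invalid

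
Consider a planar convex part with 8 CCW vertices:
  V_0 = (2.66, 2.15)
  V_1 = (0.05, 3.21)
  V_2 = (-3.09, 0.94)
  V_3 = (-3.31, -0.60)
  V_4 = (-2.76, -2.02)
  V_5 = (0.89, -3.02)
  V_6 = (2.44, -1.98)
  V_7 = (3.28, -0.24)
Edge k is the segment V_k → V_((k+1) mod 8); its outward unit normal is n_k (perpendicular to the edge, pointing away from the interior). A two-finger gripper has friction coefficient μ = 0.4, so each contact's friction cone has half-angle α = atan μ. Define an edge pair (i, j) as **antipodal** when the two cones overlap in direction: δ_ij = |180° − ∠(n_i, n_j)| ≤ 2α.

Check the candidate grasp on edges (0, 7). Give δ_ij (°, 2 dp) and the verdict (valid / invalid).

δ = 126.65°, invalid

α = atan 0.4 = 21.80°;  2α = 43.60°
edge 0: e_0 = (-2.61, +1.06);  n_0 = (+0.3763, +0.9265)
edge 7: e_7 = (-0.62, +2.39);  n_7 = (+0.9680, +0.2511)
∠(n_0, n_7) = 53.35°
δ = |180° − 53.35°| = 126.65°
126.65° > 2α = 43.60°  →  invalid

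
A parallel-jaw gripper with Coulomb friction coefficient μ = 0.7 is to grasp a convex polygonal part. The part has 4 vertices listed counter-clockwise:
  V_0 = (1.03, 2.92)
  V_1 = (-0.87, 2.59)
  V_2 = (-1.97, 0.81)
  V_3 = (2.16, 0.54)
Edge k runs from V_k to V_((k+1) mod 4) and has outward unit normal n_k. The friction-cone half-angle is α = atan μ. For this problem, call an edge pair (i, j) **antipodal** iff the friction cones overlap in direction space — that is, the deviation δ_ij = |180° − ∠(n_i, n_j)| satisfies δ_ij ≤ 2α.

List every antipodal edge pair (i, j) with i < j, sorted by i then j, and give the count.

α = atan 0.7 = 34.99°;  2α = 69.98°
n_0 = (-0.1711, +0.9852)
n_1 = (-0.8507, +0.5257)
n_2 = (-0.0652, -0.9979)
n_3 = (+0.9034, +0.4289)
  (0,1): δ = 131.57°  ·
  (0,2): δ = 13.59°  ✓
  (0,3): δ = 105.54°  ·
  (1,2): δ = 62.03°  ✓
  (1,3): δ = 57.11°  ✓
  (2,3): δ = 60.86°  ✓
antipodal pairs: 4

count = 4; pairs: (0,2), (1,2), (1,3), (2,3)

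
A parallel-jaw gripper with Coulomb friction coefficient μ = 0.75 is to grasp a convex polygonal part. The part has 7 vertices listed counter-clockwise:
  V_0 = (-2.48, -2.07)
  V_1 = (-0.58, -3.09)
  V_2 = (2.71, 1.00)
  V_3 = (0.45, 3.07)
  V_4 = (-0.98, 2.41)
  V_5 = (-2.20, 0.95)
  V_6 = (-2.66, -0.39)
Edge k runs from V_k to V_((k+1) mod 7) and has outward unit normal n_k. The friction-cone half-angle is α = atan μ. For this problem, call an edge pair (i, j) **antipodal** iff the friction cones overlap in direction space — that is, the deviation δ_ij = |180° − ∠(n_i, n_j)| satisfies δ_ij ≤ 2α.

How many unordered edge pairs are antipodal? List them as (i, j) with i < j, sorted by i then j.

α = atan 0.75 = 36.87°;  2α = 73.74°
n_0 = (-0.4730, -0.8811)
n_1 = (+0.7792, -0.6268)
n_2 = (+0.6754, +0.7374)
n_3 = (-0.4191, +0.9080)
n_4 = (-0.7674, +0.6412)
n_5 = (-0.9458, +0.3247)
n_6 = (-0.9943, -0.1065)
  (0,1): δ = 100.58°  ·
  (0,2): δ = 14.26°  ✓
  (0,3): δ = 53.00°  ✓
  (0,4): δ = 78.35°  ·
  (0,5): δ = 99.28°  ·
  (0,6): δ = 124.34°  ·
  (1,2): δ = 93.67°  ·
  (1,3): δ = 26.41°  ✓
  (1,4): δ = 1.07°  ✓
  (1,5): δ = 19.87°  ✓
  (1,6): δ = 44.93°  ✓
  (2,3): δ = 112.74°  ·
  (2,4): δ = 87.40°  ·
  (2,5): δ = 66.46°  ✓
  (2,6): δ = 41.40°  ✓
  (3,4): δ = 154.66°  ·
  (3,5): δ = 133.72°  ·
  (3,6): δ = 108.66°  ·
  (4,5): δ = 159.06°  ·
  (4,6): δ = 134.00°  ·
  (5,6): δ = 154.94°  ·
antipodal pairs: 8

count = 8; pairs: (0,2), (0,3), (1,3), (1,4), (1,5), (1,6), (2,5), (2,6)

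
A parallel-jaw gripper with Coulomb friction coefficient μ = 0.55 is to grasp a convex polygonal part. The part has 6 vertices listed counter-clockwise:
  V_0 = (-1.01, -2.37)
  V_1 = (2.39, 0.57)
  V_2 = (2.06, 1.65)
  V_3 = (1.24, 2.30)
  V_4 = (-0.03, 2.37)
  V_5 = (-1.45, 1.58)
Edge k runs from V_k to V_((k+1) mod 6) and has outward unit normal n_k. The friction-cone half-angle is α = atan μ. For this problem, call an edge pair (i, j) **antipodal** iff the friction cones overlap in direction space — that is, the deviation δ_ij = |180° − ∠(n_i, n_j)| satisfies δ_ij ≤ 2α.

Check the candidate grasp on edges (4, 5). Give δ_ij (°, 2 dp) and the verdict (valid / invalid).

α = atan 0.55 = 28.81°;  2α = 57.62°
edge 4: e_4 = (-1.42, -0.79);  n_4 = (-0.4862, +0.8739)
edge 5: e_5 = (+0.44, -3.95);  n_5 = (-0.9939, -0.1107)
∠(n_4, n_5) = 67.27°
δ = |180° − 67.27°| = 112.73°
112.73° > 2α = 57.62°  →  invalid

δ = 112.73°, invalid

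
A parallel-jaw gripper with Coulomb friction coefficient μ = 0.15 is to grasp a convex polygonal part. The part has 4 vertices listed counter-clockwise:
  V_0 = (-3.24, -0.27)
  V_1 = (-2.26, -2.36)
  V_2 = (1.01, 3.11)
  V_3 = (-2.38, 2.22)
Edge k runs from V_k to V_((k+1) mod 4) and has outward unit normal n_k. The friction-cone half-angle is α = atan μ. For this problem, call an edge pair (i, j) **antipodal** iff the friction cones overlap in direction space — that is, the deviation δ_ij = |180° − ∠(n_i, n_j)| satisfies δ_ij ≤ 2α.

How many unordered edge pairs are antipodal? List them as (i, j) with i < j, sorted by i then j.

α = atan 0.15 = 8.53°;  2α = 17.06°
n_0 = (-0.9054, -0.4245)
n_1 = (+0.8583, -0.5131)
n_2 = (-0.2539, +0.9672)
n_3 = (-0.9452, +0.3265)
  (0,1): δ = 55.99°  ·
  (0,2): δ = 79.59°  ·
  (0,3): δ = 135.82°  ·
  (1,2): δ = 44.42°  ·
  (1,3): δ = 11.82°  ✓
  (2,3): δ = 123.76°  ·
antipodal pairs: 1

count = 1; pairs: (1,3)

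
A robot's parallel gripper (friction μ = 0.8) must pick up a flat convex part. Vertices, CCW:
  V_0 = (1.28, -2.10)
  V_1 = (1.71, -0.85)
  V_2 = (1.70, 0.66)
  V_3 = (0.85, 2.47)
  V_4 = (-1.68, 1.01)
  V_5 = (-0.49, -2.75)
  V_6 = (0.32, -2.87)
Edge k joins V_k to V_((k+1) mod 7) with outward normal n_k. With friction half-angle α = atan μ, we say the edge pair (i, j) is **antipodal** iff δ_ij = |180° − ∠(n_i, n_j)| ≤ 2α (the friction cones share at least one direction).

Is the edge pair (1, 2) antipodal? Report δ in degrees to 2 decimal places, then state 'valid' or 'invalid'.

α = atan 0.8 = 38.66°;  2α = 77.32°
edge 1: e_1 = (-0.01, +1.51);  n_1 = (+1.0000, +0.0066)
edge 2: e_2 = (-0.85, +1.81);  n_2 = (+0.9052, +0.4251)
∠(n_1, n_2) = 24.78°
δ = |180° − 24.78°| = 155.22°
155.22° > 2α = 77.32°  →  invalid

δ = 155.22°, invalid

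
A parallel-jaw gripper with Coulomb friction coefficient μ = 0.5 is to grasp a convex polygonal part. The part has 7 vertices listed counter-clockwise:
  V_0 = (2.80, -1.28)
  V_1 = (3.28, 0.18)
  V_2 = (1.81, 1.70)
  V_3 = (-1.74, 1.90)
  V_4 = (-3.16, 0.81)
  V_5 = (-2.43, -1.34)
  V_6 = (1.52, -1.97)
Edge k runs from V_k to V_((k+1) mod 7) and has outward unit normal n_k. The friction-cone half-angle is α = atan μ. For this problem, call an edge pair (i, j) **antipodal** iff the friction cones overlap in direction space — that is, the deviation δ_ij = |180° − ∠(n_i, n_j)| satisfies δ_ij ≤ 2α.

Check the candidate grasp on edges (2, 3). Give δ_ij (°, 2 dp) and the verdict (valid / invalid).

α = atan 0.5 = 26.57°;  2α = 53.13°
edge 2: e_2 = (-3.55, +0.20);  n_2 = (+0.0562, +0.9984)
edge 3: e_3 = (-1.42, -1.09);  n_3 = (-0.6089, +0.7932)
∠(n_2, n_3) = 40.73°
δ = |180° − 40.73°| = 139.27°
139.27° > 2α = 53.13°  →  invalid

δ = 139.27°, invalid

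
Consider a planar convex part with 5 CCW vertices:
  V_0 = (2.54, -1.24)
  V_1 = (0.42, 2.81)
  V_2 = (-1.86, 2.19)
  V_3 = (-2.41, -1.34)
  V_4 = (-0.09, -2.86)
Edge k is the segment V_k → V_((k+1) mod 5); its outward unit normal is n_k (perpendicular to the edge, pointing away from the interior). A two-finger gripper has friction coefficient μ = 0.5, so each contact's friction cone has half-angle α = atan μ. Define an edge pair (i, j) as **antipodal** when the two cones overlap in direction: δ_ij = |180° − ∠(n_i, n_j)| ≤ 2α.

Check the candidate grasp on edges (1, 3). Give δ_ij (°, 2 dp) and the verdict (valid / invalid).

α = atan 0.5 = 26.57°;  2α = 53.13°
edge 1: e_1 = (-2.28, -0.62);  n_1 = (-0.2624, +0.9650)
edge 3: e_3 = (+2.32, -1.52);  n_3 = (-0.5480, -0.8365)
∠(n_1, n_3) = 131.56°
δ = |180° − 131.56°| = 48.44°
48.44° ≤ 2α = 53.13°  →  valid

δ = 48.44°, valid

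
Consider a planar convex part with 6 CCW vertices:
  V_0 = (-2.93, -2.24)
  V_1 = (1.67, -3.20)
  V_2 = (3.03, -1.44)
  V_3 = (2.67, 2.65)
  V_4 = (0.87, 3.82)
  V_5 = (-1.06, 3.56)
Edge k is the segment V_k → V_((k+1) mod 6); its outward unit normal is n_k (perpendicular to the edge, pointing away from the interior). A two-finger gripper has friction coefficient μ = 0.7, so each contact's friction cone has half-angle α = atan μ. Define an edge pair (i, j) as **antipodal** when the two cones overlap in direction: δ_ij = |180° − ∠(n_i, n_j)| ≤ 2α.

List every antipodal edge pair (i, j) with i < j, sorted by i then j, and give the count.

α = atan 0.7 = 34.99°;  2α = 69.98°
n_0 = (-0.2043, -0.9789)
n_1 = (+0.7913, -0.6114)
n_2 = (+0.9961, +0.0877)
n_3 = (+0.5450, +0.8384)
n_4 = (-0.1335, +0.9910)
n_5 = (-0.9518, +0.3069)
  (0,1): δ = 115.91°  ·
  (0,2): δ = 73.18°  ·
  (0,3): δ = 21.24°  ✓
  (0,4): δ = 19.46°  ✓
  (0,5): δ = 83.92°  ·
  (1,2): δ = 137.28°  ·
  (1,3): δ = 85.33°  ·
  (1,4): δ = 44.63°  ✓
  (1,5): δ = 19.82°  ✓
  (2,3): δ = 128.05°  ·
  (2,4): δ = 87.36°  ·
  (2,5): δ = 22.90°  ✓
  (3,4): δ = 139.30°  ·
  (3,5): δ = 74.85°  ·
  (4,5): δ = 115.54°  ·
antipodal pairs: 5

count = 5; pairs: (0,3), (0,4), (1,4), (1,5), (2,5)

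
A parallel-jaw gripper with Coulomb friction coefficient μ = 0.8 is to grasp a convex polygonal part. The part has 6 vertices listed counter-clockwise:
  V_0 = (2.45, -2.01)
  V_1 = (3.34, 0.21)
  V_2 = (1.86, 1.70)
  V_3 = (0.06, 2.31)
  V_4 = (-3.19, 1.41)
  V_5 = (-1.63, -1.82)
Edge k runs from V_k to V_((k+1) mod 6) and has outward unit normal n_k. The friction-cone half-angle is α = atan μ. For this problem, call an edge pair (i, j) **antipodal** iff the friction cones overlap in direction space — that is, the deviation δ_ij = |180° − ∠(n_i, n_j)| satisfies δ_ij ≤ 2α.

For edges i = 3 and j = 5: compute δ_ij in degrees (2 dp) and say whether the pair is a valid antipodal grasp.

α = atan 0.8 = 38.66°;  2α = 77.32°
edge 3: e_3 = (-3.25, -0.90);  n_3 = (-0.2669, +0.9637)
edge 5: e_5 = (+4.08, -0.19);  n_5 = (-0.0465, -0.9989)
∠(n_3, n_5) = 161.86°
δ = |180° − 161.86°| = 18.14°
18.14° ≤ 2α = 77.32°  →  valid

δ = 18.14°, valid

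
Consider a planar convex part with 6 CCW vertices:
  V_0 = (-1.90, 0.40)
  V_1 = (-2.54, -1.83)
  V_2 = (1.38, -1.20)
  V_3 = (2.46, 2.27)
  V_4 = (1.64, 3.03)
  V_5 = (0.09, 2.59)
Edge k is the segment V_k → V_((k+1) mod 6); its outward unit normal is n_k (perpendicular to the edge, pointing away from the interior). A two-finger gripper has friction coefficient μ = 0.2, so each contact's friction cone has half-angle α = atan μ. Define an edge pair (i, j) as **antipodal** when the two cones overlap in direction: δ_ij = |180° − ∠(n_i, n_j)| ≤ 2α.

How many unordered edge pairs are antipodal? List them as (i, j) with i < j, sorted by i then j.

α = atan 0.2 = 11.31°;  2α = 22.62°
n_0 = (-0.9612, +0.2759)
n_1 = (+0.1587, -0.9873)
n_2 = (+0.9548, -0.2972)
n_3 = (+0.6798, +0.7334)
n_4 = (-0.2731, +0.9620)
n_5 = (-0.7401, +0.6725)
  (0,1): δ = 64.86°  ·
  (0,2): δ = 1.27°  ✓
  (0,3): δ = 63.19°  ·
  (0,4): δ = 121.86°  ·
  (0,5): δ = 153.75°  ·
  (1,2): δ = 116.42°  ·
  (1,3): δ = 51.96°  ·
  (1,4): δ = 6.72°  ✓
  (1,5): δ = 38.61°  ·
  (2,3): δ = 115.54°  ·
  (2,4): δ = 56.86°  ·
  (2,5): δ = 24.97°  ·
  (3,4): δ = 121.33°  ·
  (3,5): δ = 89.44°  ·
  (4,5): δ = 148.11°  ·
antipodal pairs: 2

count = 2; pairs: (0,2), (1,4)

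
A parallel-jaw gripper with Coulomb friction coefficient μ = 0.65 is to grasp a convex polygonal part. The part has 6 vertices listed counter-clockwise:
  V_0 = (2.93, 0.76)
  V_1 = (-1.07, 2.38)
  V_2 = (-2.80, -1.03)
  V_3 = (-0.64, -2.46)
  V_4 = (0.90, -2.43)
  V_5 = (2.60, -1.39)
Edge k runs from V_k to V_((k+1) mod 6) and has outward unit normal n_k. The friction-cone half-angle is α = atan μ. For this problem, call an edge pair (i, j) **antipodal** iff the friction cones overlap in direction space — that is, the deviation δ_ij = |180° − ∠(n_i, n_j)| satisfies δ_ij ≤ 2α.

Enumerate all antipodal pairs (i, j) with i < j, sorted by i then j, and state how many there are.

α = atan 0.65 = 33.02°;  2α = 66.05°
n_0 = (+0.3754, +0.9269)
n_1 = (-0.8918, +0.4524)
n_2 = (-0.5520, -0.8338)
n_3 = (+0.0195, -0.9998)
n_4 = (+0.5219, -0.8530)
n_5 = (+0.9884, -0.1517)
  (0,1): δ = 94.85°  ·
  (0,2): δ = 11.46°  ✓
  (0,3): δ = 23.16°  ✓
  (0,4): δ = 53.50°  ✓
  (0,5): δ = 103.32°  ·
  (1,2): δ = 96.61°  ·
  (1,3): δ = 61.98°  ✓
  (1,4): δ = 31.64°  ✓
  (1,5): δ = 18.17°  ✓
  (2,3): δ = 145.38°  ·
  (2,4): δ = 115.04°  ·
  (2,5): δ = 65.22°  ✓
  (3,4): δ = 149.66°  ·
  (3,5): δ = 99.84°  ·
  (4,5): δ = 130.18°  ·
antipodal pairs: 7

count = 7; pairs: (0,2), (0,3), (0,4), (1,3), (1,4), (1,5), (2,5)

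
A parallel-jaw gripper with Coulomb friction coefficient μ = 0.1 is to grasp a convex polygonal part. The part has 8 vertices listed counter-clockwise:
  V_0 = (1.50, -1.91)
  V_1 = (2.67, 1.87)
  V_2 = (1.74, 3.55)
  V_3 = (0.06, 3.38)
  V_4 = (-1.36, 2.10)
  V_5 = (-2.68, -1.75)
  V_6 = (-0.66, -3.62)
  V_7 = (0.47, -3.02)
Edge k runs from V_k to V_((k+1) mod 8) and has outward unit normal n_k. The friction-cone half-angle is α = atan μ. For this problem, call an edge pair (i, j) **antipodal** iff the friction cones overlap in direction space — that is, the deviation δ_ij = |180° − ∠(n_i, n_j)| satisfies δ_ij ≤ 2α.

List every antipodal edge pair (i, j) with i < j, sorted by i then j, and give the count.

count = 2; pairs: (0,4), (3,7)

α = atan 0.1 = 5.71°;  2α = 11.42°
n_0 = (+0.9553, -0.2957)
n_1 = (+0.8749, +0.4843)
n_2 = (-0.1007, +0.9949)
n_3 = (-0.6695, +0.7428)
n_4 = (-0.9459, +0.3243)
n_5 = (-0.6793, -0.7338)
n_6 = (+0.4690, -0.8832)
n_7 = (+0.7330, -0.6802)
  (0,1): δ = 133.83°  ·
  (0,2): δ = 67.02°  ·
  (0,3): δ = 30.77°  ·
  (0,4): δ = 1.73°  ✓
  (0,5): δ = 64.41°  ·
  (0,6): δ = 135.17°  ·
  (0,7): δ = 154.34°  ·
  (1,2): δ = 113.19°  ·
  (1,3): δ = 76.94°  ·
  (1,4): δ = 47.89°  ·
  (1,5): δ = 18.24°  ·
  (1,6): δ = 89.00°  ·
  (1,7): δ = 108.17°  ·
  (2,3): δ = 143.75°  ·
  (2,4): δ = 114.70°  ·
  (2,5): δ = 48.57°  ·
  (2,6): δ = 22.19°  ·
  (2,7): δ = 41.36°  ·
  (3,4): δ = 150.96°  ·
  (3,5): δ = 84.82°  ·
  (3,6): δ = 14.06°  ·
  (3,7): δ = 5.11°  ✓
  (4,5): δ = 113.87°  ·
  (4,6): δ = 43.11°  ·
  (4,7): δ = 23.93°  ·
  (5,6): δ = 109.24°  ·
  (5,7): δ = 90.07°  ·
  (6,7): δ = 160.83°  ·
antipodal pairs: 2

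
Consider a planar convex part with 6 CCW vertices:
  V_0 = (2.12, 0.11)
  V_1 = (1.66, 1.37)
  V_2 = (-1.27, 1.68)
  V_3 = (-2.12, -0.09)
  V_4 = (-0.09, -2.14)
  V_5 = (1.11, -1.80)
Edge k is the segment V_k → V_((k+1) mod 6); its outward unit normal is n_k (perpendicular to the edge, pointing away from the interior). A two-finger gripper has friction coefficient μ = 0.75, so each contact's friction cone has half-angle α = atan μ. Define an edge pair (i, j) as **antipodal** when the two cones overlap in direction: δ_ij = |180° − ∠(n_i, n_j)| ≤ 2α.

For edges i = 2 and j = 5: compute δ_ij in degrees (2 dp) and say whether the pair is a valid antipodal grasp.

δ = 2.22°, valid

α = atan 0.75 = 36.87°;  2α = 73.74°
edge 2: e_2 = (-0.85, -1.77);  n_2 = (-0.9014, +0.4329)
edge 5: e_5 = (+1.01, +1.91);  n_5 = (+0.8840, -0.4675)
∠(n_2, n_5) = 177.78°
δ = |180° − 177.78°| = 2.22°
2.22° ≤ 2α = 73.74°  →  valid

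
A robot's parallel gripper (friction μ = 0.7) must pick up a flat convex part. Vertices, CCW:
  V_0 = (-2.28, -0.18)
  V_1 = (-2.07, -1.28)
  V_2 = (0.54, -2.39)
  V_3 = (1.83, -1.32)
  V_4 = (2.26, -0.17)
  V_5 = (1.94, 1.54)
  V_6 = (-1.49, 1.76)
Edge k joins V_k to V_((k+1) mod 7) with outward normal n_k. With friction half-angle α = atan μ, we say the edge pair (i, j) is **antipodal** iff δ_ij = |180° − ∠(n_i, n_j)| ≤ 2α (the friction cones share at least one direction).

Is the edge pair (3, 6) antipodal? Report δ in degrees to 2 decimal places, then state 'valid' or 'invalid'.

α = atan 0.7 = 34.99°;  2α = 69.98°
edge 3: e_3 = (+0.43, +1.15);  n_3 = (+0.9367, -0.3502)
edge 6: e_6 = (-0.79, -1.94);  n_6 = (-0.9262, +0.3771)
∠(n_3, n_6) = 178.34°
δ = |180° − 178.34°| = 1.66°
1.66° ≤ 2α = 69.98°  →  valid

δ = 1.66°, valid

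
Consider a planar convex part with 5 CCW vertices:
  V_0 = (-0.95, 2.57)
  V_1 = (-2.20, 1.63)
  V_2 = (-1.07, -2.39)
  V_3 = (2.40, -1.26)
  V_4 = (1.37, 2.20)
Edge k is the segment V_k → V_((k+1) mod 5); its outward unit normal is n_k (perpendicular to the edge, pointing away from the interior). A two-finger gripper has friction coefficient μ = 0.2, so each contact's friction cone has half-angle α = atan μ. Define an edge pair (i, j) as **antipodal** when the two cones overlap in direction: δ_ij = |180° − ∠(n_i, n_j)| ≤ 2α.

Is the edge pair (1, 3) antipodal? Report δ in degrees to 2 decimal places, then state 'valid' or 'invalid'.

α = atan 0.2 = 11.31°;  2α = 22.62°
edge 1: e_1 = (+1.13, -4.02);  n_1 = (-0.9627, -0.2706)
edge 3: e_3 = (-1.03, +3.46);  n_3 = (+0.9584, +0.2853)
∠(n_1, n_3) = 179.12°
δ = |180° − 179.12°| = 0.88°
0.88° ≤ 2α = 22.62°  →  valid

δ = 0.88°, valid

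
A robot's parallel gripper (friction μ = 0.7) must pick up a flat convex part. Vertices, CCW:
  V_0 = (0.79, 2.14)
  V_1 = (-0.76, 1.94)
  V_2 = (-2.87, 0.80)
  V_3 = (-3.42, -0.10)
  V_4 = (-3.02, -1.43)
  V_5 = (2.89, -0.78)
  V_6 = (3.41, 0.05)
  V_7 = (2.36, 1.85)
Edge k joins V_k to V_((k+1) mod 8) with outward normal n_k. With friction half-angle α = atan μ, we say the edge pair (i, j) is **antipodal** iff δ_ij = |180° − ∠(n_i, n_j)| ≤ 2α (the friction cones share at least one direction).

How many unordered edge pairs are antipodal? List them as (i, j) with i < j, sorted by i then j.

α = atan 0.7 = 34.99°;  2α = 69.98°
n_0 = (-0.1280, +0.9918)
n_1 = (-0.4753, +0.8798)
n_2 = (-0.8533, +0.5215)
n_3 = (-0.9576, -0.2880)
n_4 = (+0.1093, -0.9940)
n_5 = (+0.8474, -0.5309)
n_6 = (+0.8638, +0.5039)
n_7 = (+0.1816, +0.9834)
  (0,1): δ = 158.97°  ·
  (0,2): δ = 128.78°  ·
  (0,3): δ = 80.61°  ·
  (0,4): δ = 1.08°  ✓
  (0,5): δ = 50.58°  ✓
  (0,6): δ = 112.90°  ·
  (0,7): δ = 162.18°  ·
  (1,2): δ = 149.81°  ·
  (1,3): δ = 101.64°  ·
  (1,4): δ = 22.11°  ✓
  (1,5): δ = 29.55°  ✓
  (1,6): δ = 91.87°  ·
  (1,7): δ = 141.15°  ·
  (2,3): δ = 131.83°  ·
  (2,4): δ = 52.29°  ✓
  (2,5): δ = 0.64°  ✓
  (2,6): δ = 61.69°  ✓
  (2,7): δ = 110.96°  ·
  (3,4): δ = 100.46°  ·
  (3,5): δ = 48.81°  ✓
  (3,6): δ = 13.52°  ✓
  (3,7): δ = 62.80°  ✓
  (4,5): δ = 128.34°  ·
  (4,6): δ = 66.02°  ✓
  (4,7): δ = 16.74°  ✓
  (5,6): δ = 117.68°  ·
  (5,7): δ = 68.40°  ✓
  (6,7): δ = 130.72°  ·
antipodal pairs: 13

count = 13; pairs: (0,4), (0,5), (1,4), (1,5), (2,4), (2,5), (2,6), (3,5), (3,6), (3,7), (4,6), (4,7), (5,7)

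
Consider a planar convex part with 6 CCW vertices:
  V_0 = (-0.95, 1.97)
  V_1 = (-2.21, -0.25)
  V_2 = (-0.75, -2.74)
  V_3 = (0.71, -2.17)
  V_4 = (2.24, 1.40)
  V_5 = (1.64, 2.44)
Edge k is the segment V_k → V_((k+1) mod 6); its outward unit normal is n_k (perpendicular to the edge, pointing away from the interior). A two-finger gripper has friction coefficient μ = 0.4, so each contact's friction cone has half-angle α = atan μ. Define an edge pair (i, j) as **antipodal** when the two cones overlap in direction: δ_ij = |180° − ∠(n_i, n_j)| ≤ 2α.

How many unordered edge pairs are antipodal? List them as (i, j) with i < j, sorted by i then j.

count = 4; pairs: (0,2), (0,3), (1,4), (2,5)

α = atan 0.4 = 21.80°;  2α = 43.60°
n_0 = (-0.8697, +0.4936)
n_1 = (-0.8626, -0.5058)
n_2 = (+0.3637, -0.9315)
n_3 = (+0.9191, -0.3939)
n_4 = (+0.8662, +0.4997)
n_5 = (-0.1786, +0.9839)
  (0,1): δ = 120.04°  ·
  (0,2): δ = 39.10°  ✓
  (0,3): δ = 6.38°  ✓
  (0,4): δ = 59.56°  ·
  (0,5): δ = 129.86°  ·
  (1,2): δ = 99.06°  ·
  (1,3): δ = 53.58°  ·
  (1,4): δ = 0.40°  ✓
  (1,5): δ = 69.90°  ·
  (2,3): δ = 134.52°  ·
  (2,4): δ = 81.34°  ·
  (2,5): δ = 11.04°  ✓
  (3,4): δ = 126.82°  ·
  (3,5): δ = 56.52°  ·
  (4,5): δ = 109.70°  ·
antipodal pairs: 4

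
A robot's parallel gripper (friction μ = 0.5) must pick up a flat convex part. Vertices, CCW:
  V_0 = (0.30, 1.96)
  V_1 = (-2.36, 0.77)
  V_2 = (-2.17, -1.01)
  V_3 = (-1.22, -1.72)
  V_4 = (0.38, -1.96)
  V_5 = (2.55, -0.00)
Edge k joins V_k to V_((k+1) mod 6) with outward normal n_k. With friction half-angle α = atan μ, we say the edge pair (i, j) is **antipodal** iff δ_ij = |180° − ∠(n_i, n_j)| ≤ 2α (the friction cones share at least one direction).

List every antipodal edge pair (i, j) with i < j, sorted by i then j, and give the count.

count = 5; pairs: (0,3), (0,4), (1,5), (2,5), (3,5)

α = atan 0.5 = 26.57°;  2α = 53.13°
n_0 = (-0.4084, +0.9128)
n_1 = (-0.9944, -0.1061)
n_2 = (-0.5987, -0.8010)
n_3 = (-0.1483, -0.9889)
n_4 = (+0.6703, -0.7421)
n_5 = (+0.6568, +0.7540)
  (0,1): δ = 108.01°  ·
  (0,2): δ = 60.88°  ·
  (0,3): δ = 32.63°  ✓
  (0,4): δ = 17.99°  ✓
  (0,5): δ = 114.84°  ·
  (1,2): δ = 132.87°  ·
  (1,3): δ = 104.62°  ·
  (1,4): δ = 54.00°  ·
  (1,5): δ = 42.85°  ✓
  (2,3): δ = 151.76°  ·
  (2,4): δ = 101.14°  ·
  (2,5): δ = 4.29°  ✓
  (3,4): δ = 129.38°  ·
  (3,5): δ = 32.53°  ✓
  (4,5): δ = 83.15°  ·
antipodal pairs: 5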